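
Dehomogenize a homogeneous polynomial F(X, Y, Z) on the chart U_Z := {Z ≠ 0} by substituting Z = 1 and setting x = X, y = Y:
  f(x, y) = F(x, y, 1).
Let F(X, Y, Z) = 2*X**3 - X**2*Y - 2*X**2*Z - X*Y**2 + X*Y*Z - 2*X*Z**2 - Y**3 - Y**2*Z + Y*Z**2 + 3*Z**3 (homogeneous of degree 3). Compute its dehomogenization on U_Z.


f(x, y) = 2*x**3 - x**2*y - 2*x**2 - x*y**2 + x*y - 2*x - y**3 - y**2 + y + 3

On U_Z we set Z = 1. Each monomial c·X^i·Y^j·Z^k in F becomes c·x^i·y^j·1^k = c·x^i·y^j.
Substituting Z = 1: F(X, Y, 1) = 2*x**3 - x**2*y - 2*x**2 - x*y**2 + x*y - 2*x - y**3 - y**2 + y + 3.
Note: deg(f) ≤ deg(F) = 3; strict inequality happens when F is divisible by Z (lost terms).


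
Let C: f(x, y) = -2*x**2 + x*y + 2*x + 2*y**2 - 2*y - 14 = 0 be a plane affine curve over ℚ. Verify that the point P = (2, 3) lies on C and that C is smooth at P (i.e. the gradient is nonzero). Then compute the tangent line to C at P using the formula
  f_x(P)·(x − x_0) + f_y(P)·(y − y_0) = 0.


Tangent line at P: -3*x + 12*y - 30 = 0.

Step 1: f(2, 3) = 0, so P lies on C.
Step 2: partial derivatives
  f_x(x, y) = -4*x + y + 2, f_y(x, y) = x + 4*y - 2.
  f_x(P) = -3, f_y(P) = 12 (gradient nonzero, so P is smooth).
Step 3: tangent line at P: -3·(x − 2) + 12·(y − 3) = 0.
Expanding: -3*x + 12*y - 30 = 0.


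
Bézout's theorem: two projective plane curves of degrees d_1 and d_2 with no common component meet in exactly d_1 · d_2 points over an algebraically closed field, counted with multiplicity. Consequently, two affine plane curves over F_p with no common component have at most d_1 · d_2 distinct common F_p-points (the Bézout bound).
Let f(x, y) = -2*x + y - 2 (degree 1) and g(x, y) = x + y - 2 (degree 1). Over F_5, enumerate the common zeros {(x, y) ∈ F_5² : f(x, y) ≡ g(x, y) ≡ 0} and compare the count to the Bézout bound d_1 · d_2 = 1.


Common zeros: {(0, 2)}; count = 1; Bézout bound = 1.

deg(f) = 1, deg(g) = 1, so Bézout bound = 1.
Scan x ∈ F_5. For each x, list the y ∈ F_5 with f(x, y) ≡ 0 and those with g(x, y) ≡ 0 (mod 5); the common zeros in that column are the intersection.
  x = 0: f ≡ 0 at y ∈ {2}; g ≡ 0 at y ∈ {2}; common: {2}.
  x = 1: f ≡ 0 at y ∈ {4}; g ≡ 0 at y ∈ {1}; common: ∅.
  x = 2: f ≡ 0 at y ∈ {1}; g ≡ 0 at y ∈ {0}; common: ∅.
  x = 3: f ≡ 0 at y ∈ {3}; g ≡ 0 at y ∈ {4}; common: ∅.
  x = 4: f ≡ 0 at y ∈ {0}; g ≡ 0 at y ∈ {3}; common: ∅.
Collecting: common zeros = {(0, 2)}, so the count is 1.
Comparison with the Bézout bound: 1 ≤ 1 = deg(f)·deg(g), as expected for curves with no common component (the bound is attained).


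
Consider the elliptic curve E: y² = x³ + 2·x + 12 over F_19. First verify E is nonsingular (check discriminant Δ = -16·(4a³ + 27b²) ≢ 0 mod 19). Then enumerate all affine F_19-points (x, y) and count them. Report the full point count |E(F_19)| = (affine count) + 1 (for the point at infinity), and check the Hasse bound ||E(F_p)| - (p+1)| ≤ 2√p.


Affine points = {(2, 9), (2, 10), (3, 8), (3, 11), (10, 5), (10, 14), (11, 4), (11, 15), (12, 4), (12, 15), (15, 4), (15, 15), (16, 6), (16, 13), (17, 0), (18, 3), (18, 16)}; affine count = 17; |E(F_19)| = 18.

Discriminant check: Δ ∝ 4a³ + 27b² = 4·2³ + 27·12² = 4·8 + 27·144 ≡ 6 (mod 19). Nonzero ⇒ E is nonsingular.
For each x ∈ F_19, compute rhs = x³ + 2·x + 12 mod 19, then count y ∈ F_19 with y² ≡ rhs.
  x = 0: rhs = 12, matching y values: none (0 points).
  x = 1: rhs = 15, matching y values: none (0 points).
  x = 2: rhs = 5, matching y values: 9, 10 (2 points).
  x = 3: rhs = 7, matching y values: 8, 11 (2 points).
  x = 4: rhs = 8, matching y values: none (0 points).
  x = 5: rhs = 14, matching y values: none (0 points).
  x = 6: rhs = 12, matching y values: none (0 points).
  x = 7: rhs = 8, matching y values: none (0 points).
  x = 8: rhs = 8, matching y values: none (0 points).
  x = 9: rhs = 18, matching y values: none (0 points).
  x = 10: rhs = 6, matching y values: 5, 14 (2 points).
  x = 11: rhs = 16, matching y values: 4, 15 (2 points).
  x = 12: rhs = 16, matching y values: 4, 15 (2 points).
  x = 13: rhs = 12, matching y values: none (0 points).
  x = 14: rhs = 10, matching y values: none (0 points).
  x = 15: rhs = 16, matching y values: 4, 15 (2 points).
  x = 16: rhs = 17, matching y values: 6, 13 (2 points).
  x = 17: rhs = 0, matching y values: 0 (1 points).
  x = 18: rhs = 9, matching y values: 3, 16 (2 points).
Total affine count: 17.
Full point count |E(F_19)| = 17 + 1 = 18.
Hasse bound: |18 − (19+1)| = |-2| = 2 ≤ 2√19 ≈ 8.7178 ✓.


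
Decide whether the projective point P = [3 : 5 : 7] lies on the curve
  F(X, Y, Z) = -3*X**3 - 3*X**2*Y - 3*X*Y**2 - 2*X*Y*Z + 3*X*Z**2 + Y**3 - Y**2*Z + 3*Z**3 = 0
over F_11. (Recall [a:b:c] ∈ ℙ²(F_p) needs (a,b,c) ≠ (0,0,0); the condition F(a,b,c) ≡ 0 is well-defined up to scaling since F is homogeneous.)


F(3,5,7) ≡ 10 (mod 11); P is NOT on the curve.

Evaluate F(3, 5, 7) term-by-term (mod 11).
  -3*X**3 ↦ -3·27·1·1 = -81
  -3*X**2*Y ↦ -3·9·5·1 = -135
  -3*X*Y**2 ↦ -3·3·25·1 = -225
  -2*X*Y*Z ↦ -2·3·5·7 = -210
  3*X*Z**2 ↦ 3·3·1·49 = 441
  Y**3 ↦ 1·1·125·1 = 125
  -Y**2*Z ↦ -1·1·25·7 = -175
  3*Z**3 ↦ 3·1·1·343 = 1029
Sum: F(3, 5, 7) = (-81) + (-135) + (-225) + (-210) + (441) + (125) + (-175) + (1029) = 769.
Reducing mod 11: 769 ≡ 10 (mod 11).
Since F(a, b, c) ≡ 10 ≠ 0 (mod 11), P does NOT lie on the curve.


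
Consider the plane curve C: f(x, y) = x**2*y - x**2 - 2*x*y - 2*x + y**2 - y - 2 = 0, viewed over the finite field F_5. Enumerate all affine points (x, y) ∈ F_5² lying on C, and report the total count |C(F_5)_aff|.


Affine F_5-points: {(0, 2), (0, 4), (1, 0), (1, 2), (2, 0), (2, 1)}; count = 6.

For each of the 25 pairs (x, y) ∈ F_5², evaluate f(x, y) mod 5. Record the zeros.
  x = 0: [0↦3, 1↦3, 2↦0, 3↦4, 4↦0]  zeros at y ∈ {2, 4}
  x = 1: [0↦0, 1↦4, 2↦0, 3↦3, 4↦3]  zeros at y ∈ {0, 2}
  x = 2: [0↦0, 1↦0, 2↦2, 3↦1, 4↦2]  zeros at y ∈ {0, 1}
  x = 3: [0↦3, 1↦1, 2↦1, 3↦3, 4↦2]  zeros at y ∈ ∅
  x = 4: [0↦4, 1↦2, 2↦2, 3↦4, 4↦3]  zeros at y ∈ ∅
Collecting zeros: affine points = {(0, 2), (0, 4), (1, 0), (1, 2), (2, 0), (2, 1)}.
Total count |C(F_5)_aff| = 6.


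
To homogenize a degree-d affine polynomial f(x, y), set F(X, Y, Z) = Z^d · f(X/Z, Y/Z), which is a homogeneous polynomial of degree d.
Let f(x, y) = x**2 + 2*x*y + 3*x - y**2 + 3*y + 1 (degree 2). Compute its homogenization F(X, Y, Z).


F(X, Y, Z) = X**2 + 2*X*Y + 3*X*Z - Y**2 + 3*Y*Z + Z**2

deg(f) = 2.
Substitute x = X/Z, y = Y/Z into f, then multiply by Z^2.
  monomial 1·x^2·y^0 ↦ 1·X^2·Y^0·Z^0.
  monomial 2·x^1·y^1 ↦ 2·X^1·Y^1·Z^0.
  monomial 3·x^1·y^0 ↦ 3·X^1·Y^0·Z^1.
  monomial -1·x^0·y^2 ↦ -1·X^0·Y^2·Z^0.
  monomial 3·x^0·y^1 ↦ 3·X^0·Y^1·Z^1.
  monomial 1·x^0·y^0 ↦ 1·X^0·Y^0·Z^2.
Collecting: F(X, Y, Z) = X**2 + 2*X*Y + 3*X*Z - Y**2 + 3*Y*Z + Z**2.


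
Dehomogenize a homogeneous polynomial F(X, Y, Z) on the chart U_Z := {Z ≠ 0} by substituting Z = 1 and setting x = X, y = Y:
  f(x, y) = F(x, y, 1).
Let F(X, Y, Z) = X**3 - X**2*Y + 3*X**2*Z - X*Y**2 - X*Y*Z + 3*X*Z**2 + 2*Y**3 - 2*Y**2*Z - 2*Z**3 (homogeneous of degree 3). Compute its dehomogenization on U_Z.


f(x, y) = x**3 - x**2*y + 3*x**2 - x*y**2 - x*y + 3*x + 2*y**3 - 2*y**2 - 2

On U_Z we set Z = 1. Each monomial c·X^i·Y^j·Z^k in F becomes c·x^i·y^j·1^k = c·x^i·y^j.
Substituting Z = 1: F(X, Y, 1) = x**3 - x**2*y + 3*x**2 - x*y**2 - x*y + 3*x + 2*y**3 - 2*y**2 - 2.
Note: deg(f) ≤ deg(F) = 3; strict inequality happens when F is divisible by Z (lost terms).


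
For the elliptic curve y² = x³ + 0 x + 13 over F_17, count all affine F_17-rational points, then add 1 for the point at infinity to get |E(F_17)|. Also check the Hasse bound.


Affine points = {(0, 8), (0, 9), (2, 2), (2, 15), (4, 3), (4, 14), (5, 6), (5, 11), (6, 5), (6, 12), (7, 4), (7, 13), (8, 7), (8, 10), (11, 1), (11, 16), (13, 0)}; affine count = 17; |E(F_17)| = 18.

Discriminant check: Δ ∝ 4a³ + 27b² = 4·0³ + 27·13² = 4·0 + 27·169 ≡ 7 (mod 17). Nonzero ⇒ E is nonsingular.
For each x ∈ F_17, compute rhs = x³ + 0·x + 13 mod 17, then count y ∈ F_17 with y² ≡ rhs.
  x = 0: rhs = 13, matching y values: 8, 9 (2 points).
  x = 1: rhs = 14, matching y values: none (0 points).
  x = 2: rhs = 4, matching y values: 2, 15 (2 points).
  x = 3: rhs = 6, matching y values: none (0 points).
  x = 4: rhs = 9, matching y values: 3, 14 (2 points).
  x = 5: rhs = 2, matching y values: 6, 11 (2 points).
  x = 6: rhs = 8, matching y values: 5, 12 (2 points).
  x = 7: rhs = 16, matching y values: 4, 13 (2 points).
  x = 8: rhs = 15, matching y values: 7, 10 (2 points).
  x = 9: rhs = 11, matching y values: none (0 points).
  x = 10: rhs = 10, matching y values: none (0 points).
  x = 11: rhs = 1, matching y values: 1, 16 (2 points).
  x = 12: rhs = 7, matching y values: none (0 points).
  x = 13: rhs = 0, matching y values: 0 (1 points).
  x = 14: rhs = 3, matching y values: none (0 points).
  x = 15: rhs = 5, matching y values: none (0 points).
  x = 16: rhs = 12, matching y values: none (0 points).
Total affine count: 17.
Full point count |E(F_17)| = 17 + 1 = 18.
Hasse bound: |18 − (17+1)| = |0| = 0 ≤ 2√17 ≈ 8.2462 ✓.


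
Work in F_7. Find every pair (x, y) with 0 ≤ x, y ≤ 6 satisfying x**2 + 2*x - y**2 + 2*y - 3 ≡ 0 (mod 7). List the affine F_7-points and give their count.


Affine F_7-points: {(1, 0), (1, 2), (4, 0), (4, 2), (6, 3), (6, 6)}; count = 6.

For each of the 49 pairs (x, y) ∈ F_7², evaluate f(x, y) mod 7. Record the zeros.
  x = 0: [0↦4, 1↦5, 2↦4, 3↦1, 4↦3, 5↦3, 6↦1]  zeros at y ∈ ∅
  x = 1: [0↦0, 1↦1, 2↦0, 3↦4, 4↦6, 5↦6, 6↦4]  zeros at y ∈ {0, 2}
  x = 2: [0↦5, 1↦6, 2↦5, 3↦2, 4↦4, 5↦4, 6↦2]  zeros at y ∈ ∅
  x = 3: [0↦5, 1↦6, 2↦5, 3↦2, 4↦4, 5↦4, 6↦2]  zeros at y ∈ ∅
  x = 4: [0↦0, 1↦1, 2↦0, 3↦4, 4↦6, 5↦6, 6↦4]  zeros at y ∈ {0, 2}
  x = 5: [0↦4, 1↦5, 2↦4, 3↦1, 4↦3, 5↦3, 6↦1]  zeros at y ∈ ∅
  x = 6: [0↦3, 1↦4, 2↦3, 3↦0, 4↦2, 5↦2, 6↦0]  zeros at y ∈ {3, 6}
Collecting zeros: affine points = {(1, 0), (1, 2), (4, 0), (4, 2), (6, 3), (6, 6)}.
Total count |C(F_7)_aff| = 6.


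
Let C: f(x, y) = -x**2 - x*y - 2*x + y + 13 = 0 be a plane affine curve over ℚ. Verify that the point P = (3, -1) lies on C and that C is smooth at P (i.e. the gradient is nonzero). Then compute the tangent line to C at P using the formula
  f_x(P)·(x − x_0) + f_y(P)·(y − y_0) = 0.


Tangent line at P: -7*x - 2*y + 19 = 0.

Step 1: f(3, -1) = 0, so P lies on C.
Step 2: partial derivatives
  f_x(x, y) = -2*x - y - 2, f_y(x, y) = 1 - x.
  f_x(P) = -7, f_y(P) = -2 (gradient nonzero, so P is smooth).
Step 3: tangent line at P: -7·(x − 3) + -2·(y − -1) = 0.
Expanding: -7*x - 2*y + 19 = 0.


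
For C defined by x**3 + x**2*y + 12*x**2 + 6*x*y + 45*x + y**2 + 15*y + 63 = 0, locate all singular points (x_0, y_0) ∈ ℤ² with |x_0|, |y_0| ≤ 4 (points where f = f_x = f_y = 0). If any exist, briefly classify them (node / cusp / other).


Singular points: {(-3, -3)}; classification: cusp.

Compute partial derivatives:
  f_x = 3*x**2 + 2*x*y + 24*x + 6*y + 45.
  f_y = x**2 + 6*x + 2*y + 15.
Scan x_0 ∈ {−4, ..., 4}. For each x_0, f_y(x_0, y) is a polynomial in y; find its integer roots y ∈ {−4, ..., 4}, then test f_x and f at those candidates.
  x = -4: f_y(-4, y) = 2*y + 7; no integer root y with |y| ≤ 4.
  x = -3: f_y(-3, y) = 2*y + 6; vanishes at y ∈ {-3}. (-3, -3): f_x = 0, f = 0 — SINGULAR.
  x = -2: f_y(-2, y) = 2*y + 7; no integer root y with |y| ≤ 4.
  x = -1: f_y(-1, y) = 2*y + 10; no integer root y with |y| ≤ 4.
  x = 0: f_y(0, y) = 2*y + 15; no integer root y with |y| ≤ 4.
  x = 1: f_y(1, y) = 2*y + 22; no integer root y with |y| ≤ 4.
  x = 2: f_y(2, y) = 2*y + 31; no integer root y with |y| ≤ 4.
  x = 3: f_y(3, y) = 2*y + 42; no integer root y with |y| ≤ 4.
  x = 4: f_y(4, y) = 2*y + 55; no integer root y with |y| ≤ 4.
Only singular point on the grid: (-3, -3).
Classify: substitute x = -3 + u, y = -3 + v and expand: f = u**3 + u**2*v + v**2.
No constant or linear terms (consistent with a singular point). Quadratic part: v**2. Cubic part: u**3 + u**2*v.
The quadratic part v**2 is a perfect square, so there is a single (double) tangent line v = 0, i.e. y = -3. Restricting the cubic part to that line (v = 0) leaves u**3 ≠ 0, so f is not divisible by v and the branch is v² ≈ -u**3 to lowest order — this is a cusp.
Classification: cusp.


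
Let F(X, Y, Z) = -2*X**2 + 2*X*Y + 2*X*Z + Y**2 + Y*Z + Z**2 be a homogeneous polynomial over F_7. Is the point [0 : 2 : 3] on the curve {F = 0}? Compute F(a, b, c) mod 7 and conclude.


F(0,2,3) ≡ 5 (mod 7); P is NOT on the curve.

Evaluate F(0, 2, 3) term-by-term (mod 7).
  -2*X**2 ↦ -2·0·1·1 = 0
  2*X*Y ↦ 2·0·2·1 = 0
  2*X*Z ↦ 2·0·1·3 = 0
  Y**2 ↦ 1·1·4·1 = 4
  Y*Z ↦ 1·1·2·3 = 6
  Z**2 ↦ 1·1·1·9 = 9
Sum: F(0, 2, 3) = (0) + (0) + (0) + (4) + (6) + (9) = 19.
Reducing mod 7: 19 ≡ 5 (mod 7).
Since F(a, b, c) ≡ 5 ≠ 0 (mod 7), P does NOT lie on the curve.


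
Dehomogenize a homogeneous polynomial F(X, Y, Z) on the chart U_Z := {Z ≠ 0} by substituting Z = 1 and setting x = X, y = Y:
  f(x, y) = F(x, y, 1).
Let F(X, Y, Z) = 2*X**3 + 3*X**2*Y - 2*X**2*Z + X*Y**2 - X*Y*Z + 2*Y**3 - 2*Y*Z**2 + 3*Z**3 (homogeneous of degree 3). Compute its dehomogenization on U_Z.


f(x, y) = 2*x**3 + 3*x**2*y - 2*x**2 + x*y**2 - x*y + 2*y**3 - 2*y + 3

On U_Z we set Z = 1. Each monomial c·X^i·Y^j·Z^k in F becomes c·x^i·y^j·1^k = c·x^i·y^j.
Substituting Z = 1: F(X, Y, 1) = 2*x**3 + 3*x**2*y - 2*x**2 + x*y**2 - x*y + 2*y**3 - 2*y + 3.
Note: deg(f) ≤ deg(F) = 3; strict inequality happens when F is divisible by Z (lost terms).


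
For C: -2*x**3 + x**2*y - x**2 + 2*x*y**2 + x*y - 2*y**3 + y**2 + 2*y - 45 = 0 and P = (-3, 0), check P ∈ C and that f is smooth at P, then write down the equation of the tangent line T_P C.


Tangent line at P: -48*x + 8*y - 144 = 0.

Step 1: f(-3, 0) = 0, so P lies on C.
Step 2: partial derivatives
  f_x(x, y) = -6*x**2 + 2*x*y - 2*x + 2*y**2 + y, f_y(x, y) = x**2 + 4*x*y + x - 6*y**2 + 2*y + 2.
  f_x(P) = -48, f_y(P) = 8 (gradient nonzero, so P is smooth).
Step 3: tangent line at P: -48·(x − -3) + 8·(y − 0) = 0.
Expanding: -48*x + 8*y - 144 = 0.


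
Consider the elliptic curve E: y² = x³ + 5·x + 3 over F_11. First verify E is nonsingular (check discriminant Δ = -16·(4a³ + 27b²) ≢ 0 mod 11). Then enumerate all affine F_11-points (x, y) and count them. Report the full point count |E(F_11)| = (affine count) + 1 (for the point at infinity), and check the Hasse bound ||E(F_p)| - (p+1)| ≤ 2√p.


Affine points = {(0, 5), (0, 6), (1, 3), (1, 8), (3, 1), (3, 10), (8, 4), (8, 7)}; affine count = 8; |E(F_11)| = 9.

Discriminant check: Δ ∝ 4a³ + 27b² = 4·5³ + 27·3² = 4·125 + 27·9 ≡ 6 (mod 11). Nonzero ⇒ E is nonsingular.
For each x ∈ F_11, compute rhs = x³ + 5·x + 3 mod 11, then count y ∈ F_11 with y² ≡ rhs.
  x = 0: rhs = 3, matching y values: 5, 6 (2 points).
  x = 1: rhs = 9, matching y values: 3, 8 (2 points).
  x = 2: rhs = 10, matching y values: none (0 points).
  x = 3: rhs = 1, matching y values: 1, 10 (2 points).
  x = 4: rhs = 10, matching y values: none (0 points).
  x = 5: rhs = 10, matching y values: none (0 points).
  x = 6: rhs = 7, matching y values: none (0 points).
  x = 7: rhs = 7, matching y values: none (0 points).
  x = 8: rhs = 5, matching y values: 4, 7 (2 points).
  x = 9: rhs = 7, matching y values: none (0 points).
  x = 10: rhs = 8, matching y values: none (0 points).
Total affine count: 8.
Full point count |E(F_11)| = 8 + 1 = 9.
Hasse bound: |9 − (11+1)| = |-3| = 3 ≤ 2√11 ≈ 6.6332 ✓.


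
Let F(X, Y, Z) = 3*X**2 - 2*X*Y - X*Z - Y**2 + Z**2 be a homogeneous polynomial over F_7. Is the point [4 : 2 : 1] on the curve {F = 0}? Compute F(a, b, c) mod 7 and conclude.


F(4,2,1) ≡ 4 (mod 7); P is NOT on the curve.

Evaluate F(4, 2, 1) term-by-term (mod 7).
  3*X**2 ↦ 3·16·1·1 = 48
  -2*X*Y ↦ -2·4·2·1 = -16
  -X*Z ↦ -1·4·1·1 = -4
  -Y**2 ↦ -1·1·4·1 = -4
  Z**2 ↦ 1·1·1·1 = 1
Sum: F(4, 2, 1) = (48) + (-16) + (-4) + (-4) + (1) = 25.
Reducing mod 7: 25 ≡ 4 (mod 7).
Since F(a, b, c) ≡ 4 ≠ 0 (mod 7), P does NOT lie on the curve.


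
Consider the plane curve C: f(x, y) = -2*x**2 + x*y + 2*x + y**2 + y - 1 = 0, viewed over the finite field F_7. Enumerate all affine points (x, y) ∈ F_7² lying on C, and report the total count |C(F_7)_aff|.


Affine F_7-points: {(1, 2), (1, 3), (2, 5), (2, 6), (5, 3), (5, 5)}; count = 6.

For each of the 49 pairs (x, y) ∈ F_7², evaluate f(x, y) mod 7. Record the zeros.
  x = 0: [0↦6, 1↦1, 2↦5, 3↦4, 4↦5, 5↦1, 6↦6]  zeros at y ∈ ∅
  x = 1: [0↦6, 1↦2, 2↦0, 3↦0, 4↦2, 5↦6, 6↦5]  zeros at y ∈ {2, 3}
  x = 2: [0↦2, 1↦6, 2↦5, 3↦6, 4↦2, 5↦0, 6↦0]  zeros at y ∈ {5, 6}
  x = 3: [0↦1, 1↦6, 2↦6, 3↦1, 4↦5, 5↦4, 6↦5]  zeros at y ∈ ∅
  x = 4: [0↦3, 1↦2, 2↦3, 3↦6, 4↦4, 5↦4, 6↦6]  zeros at y ∈ ∅
  x = 5: [0↦1, 1↦1, 2↦3, 3↦0, 4↦6, 5↦0, 6↦3]  zeros at y ∈ {3, 5}
  x = 6: [0↦2, 1↦3, 2↦6, 3↦4, 4↦4, 5↦6, 6↦3]  zeros at y ∈ ∅
Collecting zeros: affine points = {(1, 2), (1, 3), (2, 5), (2, 6), (5, 3), (5, 5)}.
Total count |C(F_7)_aff| = 6.


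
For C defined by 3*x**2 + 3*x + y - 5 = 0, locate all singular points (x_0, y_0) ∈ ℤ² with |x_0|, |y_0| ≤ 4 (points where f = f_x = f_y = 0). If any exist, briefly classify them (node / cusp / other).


No singular points in the scanned grid; C is smooth there.

Compute partial derivatives:
  f_x = 6*x + 3.
  f_y = 1.
f_y = 1 is a nonzero constant, so f_y never vanishes: no point (x, y) can satisfy f = f_x = f_y = 0. In particular no (x, y) ∈ {−4, ..., 4}² is singular; the curve is smooth.


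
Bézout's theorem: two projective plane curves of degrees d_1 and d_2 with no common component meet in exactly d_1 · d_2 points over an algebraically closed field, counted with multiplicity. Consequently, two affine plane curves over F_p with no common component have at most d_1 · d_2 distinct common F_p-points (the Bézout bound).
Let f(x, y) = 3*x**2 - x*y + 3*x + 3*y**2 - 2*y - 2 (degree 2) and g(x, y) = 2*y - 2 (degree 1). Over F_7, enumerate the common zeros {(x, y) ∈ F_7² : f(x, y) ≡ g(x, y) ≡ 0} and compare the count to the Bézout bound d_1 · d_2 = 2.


Common zeros: {(5, 1), (6, 1)}; count = 2; Bézout bound = 2.

deg(f) = 2, deg(g) = 1, so Bézout bound = 2.
Scan x ∈ F_7. For each x, list the y ∈ F_7 with f(x, y) ≡ 0 and those with g(x, y) ≡ 0 (mod 7); the common zeros in that column are the intersection.
  x = 0: f ≡ 0 at y ∈ {5}; g ≡ 0 at y ∈ {1}; common: ∅.
  x = 1: f ≡ 0 at y ∈ ∅; g ≡ 0 at y ∈ {1}; common: ∅.
  x = 2: f ≡ 0 at y ∈ ∅; g ≡ 0 at y ∈ {1}; common: ∅.
  x = 3: f ≡ 0 at y ∈ {5, 6}; g ≡ 0 at y ∈ {1}; common: ∅.
  x = 4: f ≡ 0 at y ∈ ∅; g ≡ 0 at y ∈ {1}; common: ∅.
  x = 5: f ≡ 0 at y ∈ {1, 6}; g ≡ 0 at y ∈ {1}; common: {1}.
  x = 6: f ≡ 0 at y ∈ {1, 4}; g ≡ 0 at y ∈ {1}; common: {1}.
Collecting: common zeros = {(5, 1), (6, 1)}, so the count is 2.
Comparison with the Bézout bound: 2 ≤ 2 = deg(f)·deg(g), as expected for curves with no common component (the bound is attained).


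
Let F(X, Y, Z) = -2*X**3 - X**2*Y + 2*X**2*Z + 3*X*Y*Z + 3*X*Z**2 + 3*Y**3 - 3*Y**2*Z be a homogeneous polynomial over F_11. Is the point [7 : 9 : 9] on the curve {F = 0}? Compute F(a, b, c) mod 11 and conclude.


F(7,9,9) ≡ 0 (mod 11); P is on the curve.

Evaluate F(7, 9, 9) term-by-term (mod 11).
  -2*X**3 ↦ -2·343·1·1 = -686
  -X**2*Y ↦ -1·49·9·1 = -441
  2*X**2*Z ↦ 2·49·1·9 = 882
  3*X*Y*Z ↦ 3·7·9·9 = 1701
  3*X*Z**2 ↦ 3·7·1·81 = 1701
  3*Y**3 ↦ 3·1·729·1 = 2187
  -3*Y**2*Z ↦ -3·1·81·9 = -2187
Sum: F(7, 9, 9) = (-686) + (-441) + (882) + (1701) + (1701) + (2187) + (-2187) = 3157.
Reducing mod 11: 3157 ≡ 0 (mod 11).
Since F(a, b, c) ≡ 0 (mod 11), P lies on the curve.


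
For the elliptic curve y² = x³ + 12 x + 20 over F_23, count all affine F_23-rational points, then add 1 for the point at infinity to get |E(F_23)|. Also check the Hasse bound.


Affine points = {(2, 11), (2, 12), (6, 3), (6, 20), (9, 11), (9, 12), (10, 6), (10, 17), (12, 11), (12, 12), (13, 2), (13, 21), (17, 10), (17, 13), (19, 0), (20, 7), (20, 16)}; affine count = 17; |E(F_23)| = 18.

Discriminant check: Δ ∝ 4a³ + 27b² = 4·12³ + 27·20² = 4·1728 + 27·400 ≡ 2 (mod 23). Nonzero ⇒ E is nonsingular.
For each x ∈ F_23, compute rhs = x³ + 12·x + 20 mod 23, then count y ∈ F_23 with y² ≡ rhs.
  x = 0: rhs = 20, matching y values: none (0 points).
  x = 1: rhs = 10, matching y values: none (0 points).
  x = 2: rhs = 6, matching y values: 11, 12 (2 points).
  x = 3: rhs = 14, matching y values: none (0 points).
  x = 4: rhs = 17, matching y values: none (0 points).
  x = 5: rhs = 21, matching y values: none (0 points).
  x = 6: rhs = 9, matching y values: 3, 20 (2 points).
  x = 7: rhs = 10, matching y values: none (0 points).
  x = 8: rhs = 7, matching y values: none (0 points).
  x = 9: rhs = 6, matching y values: 11, 12 (2 points).
  x = 10: rhs = 13, matching y values: 6, 17 (2 points).
  x = 11: rhs = 11, matching y values: none (0 points).
  x = 12: rhs = 6, matching y values: 11, 12 (2 points).
  x = 13: rhs = 4, matching y values: 2, 21 (2 points).
  x = 14: rhs = 11, matching y values: none (0 points).
  x = 15: rhs = 10, matching y values: none (0 points).
  x = 16: rhs = 7, matching y values: none (0 points).
  x = 17: rhs = 8, matching y values: 10, 13 (2 points).
  x = 18: rhs = 19, matching y values: none (0 points).
  x = 19: rhs = 0, matching y values: 0 (1 points).
  x = 20: rhs = 3, matching y values: 7, 16 (2 points).
  x = 21: rhs = 11, matching y values: none (0 points).
  x = 22: rhs = 7, matching y values: none (0 points).
Total affine count: 17.
Full point count |E(F_23)| = 17 + 1 = 18.
Hasse bound: |18 − (23+1)| = |-6| = 6 ≤ 2√23 ≈ 9.5917 ✓.


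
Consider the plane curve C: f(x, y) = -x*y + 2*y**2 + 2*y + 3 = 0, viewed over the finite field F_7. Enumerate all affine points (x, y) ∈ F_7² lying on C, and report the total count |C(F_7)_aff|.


Affine F_7-points: {(0, 1), (0, 5), (2, 3), (2, 4), (4, 2), (4, 6)}; count = 6.

For each of the 49 pairs (x, y) ∈ F_7², evaluate f(x, y) mod 7. Record the zeros.
  x = 0: [0↦3, 1↦0, 2↦1, 3↦6, 4↦1, 5↦0, 6↦3]  zeros at y ∈ {1, 5}
  x = 1: [0↦3, 1↦6, 2↦6, 3↦3, 4↦4, 5↦2, 6↦4]  zeros at y ∈ ∅
  x = 2: [0↦3, 1↦5, 2↦4, 3↦0, 4↦0, 5↦4, 6↦5]  zeros at y ∈ {3, 4}
  x = 3: [0↦3, 1↦4, 2↦2, 3↦4, 4↦3, 5↦6, 6↦6]  zeros at y ∈ ∅
  x = 4: [0↦3, 1↦3, 2↦0, 3↦1, 4↦6, 5↦1, 6↦0]  zeros at y ∈ {2, 6}
  x = 5: [0↦3, 1↦2, 2↦5, 3↦5, 4↦2, 5↦3, 6↦1]  zeros at y ∈ ∅
  x = 6: [0↦3, 1↦1, 2↦3, 3↦2, 4↦5, 5↦5, 6↦2]  zeros at y ∈ ∅
Collecting zeros: affine points = {(0, 1), (0, 5), (2, 3), (2, 4), (4, 2), (4, 6)}.
Total count |C(F_7)_aff| = 6.


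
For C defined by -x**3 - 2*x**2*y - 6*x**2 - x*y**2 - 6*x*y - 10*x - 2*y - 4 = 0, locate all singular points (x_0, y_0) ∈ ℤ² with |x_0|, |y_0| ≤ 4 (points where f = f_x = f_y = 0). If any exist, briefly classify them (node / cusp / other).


Singular points: {(-1, -1)}; classification: node.

Compute partial derivatives:
  f_x = -3*x**2 - 4*x*y - 12*x - y**2 - 6*y - 10.
  f_y = -2*x**2 - 2*x*y - 6*x - 2.
Scan x_0 ∈ {−4, ..., 4}. For each x_0, f_y(x_0, y) is a polynomial in y; find its integer roots y ∈ {−4, ..., 4}, then test f_x and f at those candidates.
  x = -4: f_y(-4, y) = 8*y - 10; no integer root y with |y| ≤ 4.
  x = -3: f_y(-3, y) = 6*y - 2; no integer root y with |y| ≤ 4.
  x = -2: f_y(-2, y) = 4*y + 2; no integer root y with |y| ≤ 4.
  x = -1: f_y(-1, y) = 2*y + 2; vanishes at y ∈ {-1}. (-1, -1): f_x = 0, f = 0 — SINGULAR.
  x = 0: f_y(0, y) = -2; no integer root y with |y| ≤ 4.
  x = 1: f_y(1, y) = -2*y - 10; no integer root y with |y| ≤ 4.
  x = 2: f_y(2, y) = -4*y - 22; no integer root y with |y| ≤ 4.
  x = 3: f_y(3, y) = -6*y - 38; no integer root y with |y| ≤ 4.
  x = 4: f_y(4, y) = -8*y - 58; no integer root y with |y| ≤ 4.
Only singular point on the grid: (-1, -1).
Classify: substitute x = -1 + u, y = -1 + v and expand: f = -u**3 - 2*u**2*v - u**2 - u*v**2 + v**2.
No constant or linear terms (consistent with a singular point). Quadratic part: -u**2 + v**2. Cubic part: -u**3 - 2*u**2*v - u*v**2.
The quadratic part v**2 - u**2 = (v − u)(v + u) splits into two distinct linear factors, so there are two distinct tangent lines y − -1 = ±(x − -1) — this is a node (ordinary double point).
Classification: node.


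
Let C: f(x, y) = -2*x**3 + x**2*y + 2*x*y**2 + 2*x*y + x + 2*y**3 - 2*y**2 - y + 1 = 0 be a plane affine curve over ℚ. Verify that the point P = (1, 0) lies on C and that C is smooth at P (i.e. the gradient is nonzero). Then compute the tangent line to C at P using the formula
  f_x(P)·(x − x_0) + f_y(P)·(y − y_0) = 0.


Tangent line at P: -5*x + 2*y + 5 = 0.

Step 1: f(1, 0) = 0, so P lies on C.
Step 2: partial derivatives
  f_x(x, y) = -6*x**2 + 2*x*y + 2*y**2 + 2*y + 1, f_y(x, y) = x**2 + 4*x*y + 2*x + 6*y**2 - 4*y - 1.
  f_x(P) = -5, f_y(P) = 2 (gradient nonzero, so P is smooth).
Step 3: tangent line at P: -5·(x − 1) + 2·(y − 0) = 0.
Expanding: -5*x + 2*y + 5 = 0.


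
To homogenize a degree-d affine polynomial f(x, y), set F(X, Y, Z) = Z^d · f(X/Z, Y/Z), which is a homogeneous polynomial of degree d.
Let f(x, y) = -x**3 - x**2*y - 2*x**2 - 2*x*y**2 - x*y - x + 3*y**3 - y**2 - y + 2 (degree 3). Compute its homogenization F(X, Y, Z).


F(X, Y, Z) = -X**3 - X**2*Y - 2*X**2*Z - 2*X*Y**2 - X*Y*Z - X*Z**2 + 3*Y**3 - Y**2*Z - Y*Z**2 + 2*Z**3

deg(f) = 3.
Substitute x = X/Z, y = Y/Z into f, then multiply by Z^3.
  monomial -1·x^3·y^0 ↦ -1·X^3·Y^0·Z^0.
  monomial -1·x^2·y^1 ↦ -1·X^2·Y^1·Z^0.
  monomial -2·x^2·y^0 ↦ -2·X^2·Y^0·Z^1.
  monomial -2·x^1·y^2 ↦ -2·X^1·Y^2·Z^0.
  monomial -1·x^1·y^1 ↦ -1·X^1·Y^1·Z^1.
  monomial -1·x^1·y^0 ↦ -1·X^1·Y^0·Z^2.
  monomial 3·x^0·y^3 ↦ 3·X^0·Y^3·Z^0.
  monomial -1·x^0·y^2 ↦ -1·X^0·Y^2·Z^1.
  monomial -1·x^0·y^1 ↦ -1·X^0·Y^1·Z^2.
  monomial 2·x^0·y^0 ↦ 2·X^0·Y^0·Z^3.
Collecting: F(X, Y, Z) = -X**3 - X**2*Y - 2*X**2*Z - 2*X*Y**2 - X*Y*Z - X*Z**2 + 3*Y**3 - Y**2*Z - Y*Z**2 + 2*Z**3.


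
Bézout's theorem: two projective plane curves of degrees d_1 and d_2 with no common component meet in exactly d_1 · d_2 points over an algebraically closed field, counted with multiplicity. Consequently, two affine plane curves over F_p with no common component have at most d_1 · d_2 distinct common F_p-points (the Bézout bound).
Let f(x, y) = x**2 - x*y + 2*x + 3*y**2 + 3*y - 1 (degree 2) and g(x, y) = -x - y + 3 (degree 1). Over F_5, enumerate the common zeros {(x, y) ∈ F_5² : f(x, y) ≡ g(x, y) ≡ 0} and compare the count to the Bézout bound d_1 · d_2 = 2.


Common zeros: {(0, 3)}; count = 1; Bézout bound = 2.

deg(f) = 2, deg(g) = 1, so Bézout bound = 2.
Scan x ∈ F_5. For each x, list the y ∈ F_5 with f(x, y) ≡ 0 and those with g(x, y) ≡ 0 (mod 5); the common zeros in that column are the intersection.
  x = 0: f ≡ 0 at y ∈ {1, 3}; g ≡ 0 at y ∈ {3}; common: {3}.
  x = 1: f ≡ 0 at y ∈ {3}; g ≡ 0 at y ∈ {2}; common: ∅.
  x = 2: f ≡ 0 at y ∈ ∅; g ≡ 0 at y ∈ {1}; common: ∅.
  x = 3: f ≡ 0 at y ∈ ∅; g ≡ 0 at y ∈ {0}; common: ∅.
  x = 4: f ≡ 0 at y ∈ {1}; g ≡ 0 at y ∈ {4}; common: ∅.
Collecting: common zeros = {(0, 3)}, so the count is 1.
Comparison with the Bézout bound: 1 ≤ 2 = deg(f)·deg(g), as expected for curves with no common component (the affine F_5-count falls short of the bound because intersections may lie at infinity, over extension fields, or carry multiplicity).


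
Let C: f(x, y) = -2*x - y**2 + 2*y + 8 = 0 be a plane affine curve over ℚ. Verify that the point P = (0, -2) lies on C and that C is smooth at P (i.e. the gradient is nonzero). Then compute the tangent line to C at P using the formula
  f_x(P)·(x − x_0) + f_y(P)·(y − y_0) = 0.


Tangent line at P: -2*x + 6*y + 12 = 0.

Step 1: f(0, -2) = 0, so P lies on C.
Step 2: partial derivatives
  f_x(x, y) = -2, f_y(x, y) = 2 - 2*y.
  f_x(P) = -2, f_y(P) = 6 (gradient nonzero, so P is smooth).
Step 3: tangent line at P: -2·(x − 0) + 6·(y − -2) = 0.
Expanding: -2*x + 6*y + 12 = 0.


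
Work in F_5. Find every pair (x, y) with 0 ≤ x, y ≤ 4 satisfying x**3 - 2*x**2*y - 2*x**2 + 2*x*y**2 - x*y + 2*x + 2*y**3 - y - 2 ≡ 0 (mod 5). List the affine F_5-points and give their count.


Affine F_5-points: {(1, 2), (2, 4), (3, 3)}; count = 3.

For each of the 25 pairs (x, y) ∈ F_5², evaluate f(x, y) mod 5. Record the zeros.
  x = 0: [0↦3, 1↦4, 2↦2, 3↦4, 4↦2]  zeros at y ∈ ∅
  x = 1: [0↦4, 1↦4, 2↦0, 3↦4, 4↦3]  zeros at y ∈ {2}
  x = 2: [0↦2, 1↦2, 2↦2, 3↦4, 4↦0]  zeros at y ∈ {4}
  x = 3: [0↦3, 1↦4, 2↦4, 3↦0, 4↦4]  zeros at y ∈ {3}
  x = 4: [0↦3, 1↦1, 2↦2, 3↦3, 4↦1]  zeros at y ∈ ∅
Collecting zeros: affine points = {(1, 2), (2, 4), (3, 3)}.
Total count |C(F_5)_aff| = 3.


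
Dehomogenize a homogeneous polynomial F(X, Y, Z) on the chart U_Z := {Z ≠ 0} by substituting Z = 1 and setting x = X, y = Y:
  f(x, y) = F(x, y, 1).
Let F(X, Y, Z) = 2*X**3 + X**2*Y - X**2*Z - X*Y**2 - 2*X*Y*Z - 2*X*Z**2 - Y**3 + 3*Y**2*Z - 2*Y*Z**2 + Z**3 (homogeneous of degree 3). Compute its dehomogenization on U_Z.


f(x, y) = 2*x**3 + x**2*y - x**2 - x*y**2 - 2*x*y - 2*x - y**3 + 3*y**2 - 2*y + 1

On U_Z we set Z = 1. Each monomial c·X^i·Y^j·Z^k in F becomes c·x^i·y^j·1^k = c·x^i·y^j.
Substituting Z = 1: F(X, Y, 1) = 2*x**3 + x**2*y - x**2 - x*y**2 - 2*x*y - 2*x - y**3 + 3*y**2 - 2*y + 1.
Note: deg(f) ≤ deg(F) = 3; strict inequality happens when F is divisible by Z (lost terms).


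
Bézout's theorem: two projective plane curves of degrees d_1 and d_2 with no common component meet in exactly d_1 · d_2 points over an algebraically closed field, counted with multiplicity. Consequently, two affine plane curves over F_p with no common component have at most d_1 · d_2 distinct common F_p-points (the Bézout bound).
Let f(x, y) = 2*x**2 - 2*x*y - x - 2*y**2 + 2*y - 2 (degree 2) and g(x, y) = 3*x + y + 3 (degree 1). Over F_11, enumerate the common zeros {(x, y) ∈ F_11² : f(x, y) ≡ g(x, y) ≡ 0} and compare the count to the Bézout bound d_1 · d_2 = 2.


Common zeros: ∅; count = 0; Bézout bound = 2.

deg(f) = 2, deg(g) = 1, so Bézout bound = 2.
Scan x ∈ F_11. For each x, list the y ∈ F_11 with f(x, y) ≡ 0 and those with g(x, y) ≡ 0 (mod 11); the common zeros in that column are the intersection.
  x = 0: f ≡ 0 at y ∈ ∅; g ≡ 0 at y ∈ {8}; common: ∅.
  x = 1: f ≡ 0 at y ∈ {4, 7}; g ≡ 0 at y ∈ {5}; common: ∅.
  x = 2: f ≡ 0 at y ∈ {1, 9}; g ≡ 0 at y ∈ {2}; common: ∅.
  x = 3: f ≡ 0 at y ∈ ∅; g ≡ 0 at y ∈ {10}; common: ∅.
  x = 4: f ≡ 0 at y ∈ ∅; g ≡ 0 at y ∈ {7}; common: ∅.
  x = 5: f ≡ 0 at y ∈ {1, 6}; g ≡ 0 at y ∈ {4}; common: ∅.
  x = 6: f ≡ 0 at y ∈ ∅; g ≡ 0 at y ∈ {1}; common: ∅.
  x = 7: f ≡ 0 at y ∈ {6, 10}; g ≡ 0 at y ∈ {9}; common: ∅.
  x = 8: f ≡ 0 at y ∈ ∅; g ≡ 0 at y ∈ {6}; common: ∅.
  x = 9: f ≡ 0 at y ∈ {4, 10}; g ≡ 0 at y ∈ {3}; common: ∅.
  x = 10: f ≡ 0 at y ∈ ∅; g ≡ 0 at y ∈ {0}; common: ∅.
Collecting: common zeros = ∅, so the count is 0.
Comparison with the Bézout bound: 0 ≤ 2 = deg(f)·deg(g), as expected for curves with no common component (the affine F_11-count falls short of the bound because intersections may lie at infinity, over extension fields, or carry multiplicity).


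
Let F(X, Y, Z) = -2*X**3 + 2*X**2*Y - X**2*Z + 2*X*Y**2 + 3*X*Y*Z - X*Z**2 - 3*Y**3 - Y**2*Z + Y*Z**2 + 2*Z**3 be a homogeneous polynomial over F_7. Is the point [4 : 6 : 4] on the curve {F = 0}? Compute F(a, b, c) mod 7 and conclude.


F(4,6,4) ≡ 0 (mod 7); P is on the curve.

Evaluate F(4, 6, 4) term-by-term (mod 7).
  -2*X**3 ↦ -2·64·1·1 = -128
  2*X**2*Y ↦ 2·16·6·1 = 192
  -X**2*Z ↦ -1·16·1·4 = -64
  2*X*Y**2 ↦ 2·4·36·1 = 288
  3*X*Y*Z ↦ 3·4·6·4 = 288
  -X*Z**2 ↦ -1·4·1·16 = -64
  -3*Y**3 ↦ -3·1·216·1 = -648
  -Y**2*Z ↦ -1·1·36·4 = -144
  Y*Z**2 ↦ 1·1·6·16 = 96
  2*Z**3 ↦ 2·1·1·64 = 128
Sum: F(4, 6, 4) = (-128) + (192) + (-64) + (288) + (288) + (-64) + (-648) + (-144) + (96) + (128) = -56.
Reducing mod 7: -56 ≡ 0 (mod 7).
Since F(a, b, c) ≡ 0 (mod 7), P lies on the curve.


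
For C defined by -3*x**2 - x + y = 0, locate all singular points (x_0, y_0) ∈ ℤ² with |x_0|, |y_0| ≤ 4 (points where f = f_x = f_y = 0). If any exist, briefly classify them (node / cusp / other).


No singular points in the scanned grid; C is smooth there.

Compute partial derivatives:
  f_x = -6*x - 1.
  f_y = 1.
f_y = 1 is a nonzero constant, so f_y never vanishes: no point (x, y) can satisfy f = f_x = f_y = 0. In particular no (x, y) ∈ {−4, ..., 4}² is singular; the curve is smooth.


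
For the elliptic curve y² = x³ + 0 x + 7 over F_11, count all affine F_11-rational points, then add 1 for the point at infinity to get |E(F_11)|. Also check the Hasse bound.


Affine points = {(2, 2), (2, 9), (3, 1), (3, 10), (4, 4), (4, 7), (5, 0), (6, 5), (6, 6), (7, 3), (7, 8)}; affine count = 11; |E(F_11)| = 12.

Discriminant check: Δ ∝ 4a³ + 27b² = 4·0³ + 27·7² = 4·0 + 27·49 ≡ 3 (mod 11). Nonzero ⇒ E is nonsingular.
For each x ∈ F_11, compute rhs = x³ + 0·x + 7 mod 11, then count y ∈ F_11 with y² ≡ rhs.
  x = 0: rhs = 7, matching y values: none (0 points).
  x = 1: rhs = 8, matching y values: none (0 points).
  x = 2: rhs = 4, matching y values: 2, 9 (2 points).
  x = 3: rhs = 1, matching y values: 1, 10 (2 points).
  x = 4: rhs = 5, matching y values: 4, 7 (2 points).
  x = 5: rhs = 0, matching y values: 0 (1 points).
  x = 6: rhs = 3, matching y values: 5, 6 (2 points).
  x = 7: rhs = 9, matching y values: 3, 8 (2 points).
  x = 8: rhs = 2, matching y values: none (0 points).
  x = 9: rhs = 10, matching y values: none (0 points).
  x = 10: rhs = 6, matching y values: none (0 points).
Total affine count: 11.
Full point count |E(F_11)| = 11 + 1 = 12.
Hasse bound: |12 − (11+1)| = |0| = 0 ≤ 2√11 ≈ 6.6332 ✓.


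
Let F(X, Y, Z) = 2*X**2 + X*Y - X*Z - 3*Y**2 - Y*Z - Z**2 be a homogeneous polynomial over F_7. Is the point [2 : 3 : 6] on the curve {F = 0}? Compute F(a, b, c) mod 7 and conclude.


F(2,3,6) ≡ 5 (mod 7); P is NOT on the curve.

Evaluate F(2, 3, 6) term-by-term (mod 7).
  2*X**2 ↦ 2·4·1·1 = 8
  X*Y ↦ 1·2·3·1 = 6
  -X*Z ↦ -1·2·1·6 = -12
  -3*Y**2 ↦ -3·1·9·1 = -27
  -Y*Z ↦ -1·1·3·6 = -18
  -Z**2 ↦ -1·1·1·36 = -36
Sum: F(2, 3, 6) = (8) + (6) + (-12) + (-27) + (-18) + (-36) = -79.
Reducing mod 7: -79 ≡ 5 (mod 7).
Since F(a, b, c) ≡ 5 ≠ 0 (mod 7), P does NOT lie on the curve.


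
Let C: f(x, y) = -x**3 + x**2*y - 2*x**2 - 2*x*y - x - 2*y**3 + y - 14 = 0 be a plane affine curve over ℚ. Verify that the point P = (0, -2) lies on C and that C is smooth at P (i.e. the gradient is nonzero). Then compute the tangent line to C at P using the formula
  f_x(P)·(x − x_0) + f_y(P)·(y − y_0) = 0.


Tangent line at P: 3*x - 23*y - 46 = 0.

Step 1: f(0, -2) = 0, so P lies on C.
Step 2: partial derivatives
  f_x(x, y) = -3*x**2 + 2*x*y - 4*x - 2*y - 1, f_y(x, y) = x**2 - 2*x - 6*y**2 + 1.
  f_x(P) = 3, f_y(P) = -23 (gradient nonzero, so P is smooth).
Step 3: tangent line at P: 3·(x − 0) + -23·(y − -2) = 0.
Expanding: 3*x - 23*y - 46 = 0.


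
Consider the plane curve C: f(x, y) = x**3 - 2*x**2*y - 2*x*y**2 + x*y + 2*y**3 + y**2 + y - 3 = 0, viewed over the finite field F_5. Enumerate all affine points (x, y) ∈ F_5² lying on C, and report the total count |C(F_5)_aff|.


Affine F_5-points: {(0, 4), (1, 2), (1, 4), (2, 0), (2, 4), (4, 2)}; count = 6.

For each of the 25 pairs (x, y) ∈ F_5², evaluate f(x, y) mod 5. Record the zeros.
  x = 0: [0↦2, 1↦1, 2↦4, 3↦3, 4↦0]  zeros at y ∈ {4}
  x = 1: [0↦3, 1↦4, 2↦0, 3↦3, 4↦0]  zeros at y ∈ {2, 4}
  x = 2: [0↦0, 1↦4, 2↦4, 3↦2, 4↦0]  zeros at y ∈ {0, 4}
  x = 3: [0↦4, 1↦2, 2↦2, 3↦1, 4↦1]  zeros at y ∈ ∅
  x = 4: [0↦1, 1↦4, 2↦0, 3↦1, 4↦4]  zeros at y ∈ {2}
Collecting zeros: affine points = {(0, 4), (1, 2), (1, 4), (2, 0), (2, 4), (4, 2)}.
Total count |C(F_5)_aff| = 6.


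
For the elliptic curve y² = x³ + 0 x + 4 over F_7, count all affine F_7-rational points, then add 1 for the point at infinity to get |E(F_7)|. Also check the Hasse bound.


Affine points = {(0, 2), (0, 5)}; affine count = 2; |E(F_7)| = 3.

Discriminant check: Δ ∝ 4a³ + 27b² = 4·0³ + 27·4² = 4·0 + 27·16 ≡ 5 (mod 7). Nonzero ⇒ E is nonsingular.
For each x ∈ F_7, compute rhs = x³ + 0·x + 4 mod 7, then count y ∈ F_7 with y² ≡ rhs.
  x = 0: rhs = 4, matching y values: 2, 5 (2 points).
  x = 1: rhs = 5, matching y values: none (0 points).
  x = 2: rhs = 5, matching y values: none (0 points).
  x = 3: rhs = 3, matching y values: none (0 points).
  x = 4: rhs = 5, matching y values: none (0 points).
  x = 5: rhs = 3, matching y values: none (0 points).
  x = 6: rhs = 3, matching y values: none (0 points).
Total affine count: 2.
Full point count |E(F_7)| = 2 + 1 = 3.
Hasse bound: |3 − (7+1)| = |-5| = 5 ≤ 2√7 ≈ 5.2915 ✓.


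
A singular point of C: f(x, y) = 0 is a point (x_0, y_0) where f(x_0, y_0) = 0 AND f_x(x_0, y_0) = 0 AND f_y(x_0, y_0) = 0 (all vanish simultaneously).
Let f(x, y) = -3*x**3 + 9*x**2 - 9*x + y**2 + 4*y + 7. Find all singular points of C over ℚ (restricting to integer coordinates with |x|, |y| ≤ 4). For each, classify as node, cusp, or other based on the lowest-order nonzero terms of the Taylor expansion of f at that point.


Singular points: {(1, -2)}; classification: cusp.

Compute partial derivatives:
  f_x = -9*x**2 + 18*x - 9.
  f_y = 2*y + 4.
Scan x_0 ∈ {−4, ..., 4}. For each x_0, f_y(x_0, y) is a polynomial in y; find its integer roots y ∈ {−4, ..., 4}, then test f_x and f at those candidates.
  x = -4: f_y(-4, y) = 2*y + 4; vanishes at y ∈ {-2}. (-4, -2): f_x = -225 ≠ 0.
  x = -3: f_y(-3, y) = 2*y + 4; vanishes at y ∈ {-2}. (-3, -2): f_x = -144 ≠ 0.
  x = -2: f_y(-2, y) = 2*y + 4; vanishes at y ∈ {-2}. (-2, -2): f_x = -81 ≠ 0.
  x = -1: f_y(-1, y) = 2*y + 4; vanishes at y ∈ {-2}. (-1, -2): f_x = -36 ≠ 0.
  x = 0: f_y(0, y) = 2*y + 4; vanishes at y ∈ {-2}. (0, -2): f_x = -9 ≠ 0.
  x = 1: f_y(1, y) = 2*y + 4; vanishes at y ∈ {-2}. (1, -2): f_x = 0, f = 0 — SINGULAR.
  x = 2: f_y(2, y) = 2*y + 4; vanishes at y ∈ {-2}. (2, -2): f_x = -9 ≠ 0.
  x = 3: f_y(3, y) = 2*y + 4; vanishes at y ∈ {-2}. (3, -2): f_x = -36 ≠ 0.
  x = 4: f_y(4, y) = 2*y + 4; vanishes at y ∈ {-2}. (4, -2): f_x = -81 ≠ 0.
Only singular point on the grid: (1, -2).
Classify: substitute x = 1 + u, y = -2 + v and expand: f = -3*u**3 + v**2.
No constant or linear terms (consistent with a singular point). Quadratic part: v**2. Cubic part: -3*u**3.
The quadratic part v**2 is a perfect square, so there is a single (double) tangent line v = 0, i.e. y = -2. Restricting the cubic part to that line (v = 0) leaves -3*u**3 ≠ 0, so f is not divisible by v and the branch is v² ≈ 3*u**3 to lowest order — this is a cusp.
Classification: cusp.


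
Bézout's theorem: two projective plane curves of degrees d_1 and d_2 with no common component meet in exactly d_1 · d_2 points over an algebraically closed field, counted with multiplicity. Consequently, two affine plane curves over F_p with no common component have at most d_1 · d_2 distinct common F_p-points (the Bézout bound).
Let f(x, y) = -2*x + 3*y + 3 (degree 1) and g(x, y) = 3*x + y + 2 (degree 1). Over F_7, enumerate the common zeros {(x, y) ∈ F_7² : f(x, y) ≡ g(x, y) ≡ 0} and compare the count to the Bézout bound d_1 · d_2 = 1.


Common zeros: {(1, 2)}; count = 1; Bézout bound = 1.

deg(f) = 1, deg(g) = 1, so Bézout bound = 1.
Scan x ∈ F_7. For each x, list the y ∈ F_7 with f(x, y) ≡ 0 and those with g(x, y) ≡ 0 (mod 7); the common zeros in that column are the intersection.
  x = 0: f ≡ 0 at y ∈ {6}; g ≡ 0 at y ∈ {5}; common: ∅.
  x = 1: f ≡ 0 at y ∈ {2}; g ≡ 0 at y ∈ {2}; common: {2}.
  x = 2: f ≡ 0 at y ∈ {5}; g ≡ 0 at y ∈ {6}; common: ∅.
  x = 3: f ≡ 0 at y ∈ {1}; g ≡ 0 at y ∈ {3}; common: ∅.
  x = 4: f ≡ 0 at y ∈ {4}; g ≡ 0 at y ∈ {0}; common: ∅.
  x = 5: f ≡ 0 at y ∈ {0}; g ≡ 0 at y ∈ {4}; common: ∅.
  x = 6: f ≡ 0 at y ∈ {3}; g ≡ 0 at y ∈ {1}; common: ∅.
Collecting: common zeros = {(1, 2)}, so the count is 1.
Comparison with the Bézout bound: 1 ≤ 1 = deg(f)·deg(g), as expected for curves with no common component (the bound is attained).
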